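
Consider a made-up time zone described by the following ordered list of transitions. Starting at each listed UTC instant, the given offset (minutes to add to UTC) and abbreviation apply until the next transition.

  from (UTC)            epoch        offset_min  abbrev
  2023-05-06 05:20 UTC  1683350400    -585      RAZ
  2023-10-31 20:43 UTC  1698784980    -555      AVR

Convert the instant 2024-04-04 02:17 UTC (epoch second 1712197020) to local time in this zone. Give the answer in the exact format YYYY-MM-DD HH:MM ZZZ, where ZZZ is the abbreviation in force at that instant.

Query: 2024-04-04 02:17 UTC
Rule 2/2 (AVR, -09:15): 2023-10-31 20:43 UTC ≤ query < +∞
2·60 + 17 - 555 = -418 min
-418 = -1·1440 + 1022; 1022 = 17·60 + 2 → 17:02, 2024-04-04 - 1 day = 2024-04-03
→ 2024-04-03 17:02 AVR

2024-04-03 17:02 AVR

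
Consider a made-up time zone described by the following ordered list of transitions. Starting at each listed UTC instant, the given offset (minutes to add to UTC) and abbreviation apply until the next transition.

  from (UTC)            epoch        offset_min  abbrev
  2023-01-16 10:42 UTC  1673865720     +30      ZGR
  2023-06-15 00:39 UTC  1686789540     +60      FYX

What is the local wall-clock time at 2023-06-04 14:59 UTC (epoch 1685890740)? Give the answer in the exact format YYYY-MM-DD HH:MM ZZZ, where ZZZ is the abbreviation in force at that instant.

Query: 2023-06-04 14:59 UTC
Rule 1/2 (ZGR, +00:30): 2023-01-16 10:42 UTC ≤ query < 2023-06-15 00:39 UTC
14·60 + 59 + 30 = 929 min
929 = 0·1440 + 929; 929 = 15·60 + 29 → 15:29, same day
→ 2023-06-04 15:29 ZGR

2023-06-04 15:29 ZGR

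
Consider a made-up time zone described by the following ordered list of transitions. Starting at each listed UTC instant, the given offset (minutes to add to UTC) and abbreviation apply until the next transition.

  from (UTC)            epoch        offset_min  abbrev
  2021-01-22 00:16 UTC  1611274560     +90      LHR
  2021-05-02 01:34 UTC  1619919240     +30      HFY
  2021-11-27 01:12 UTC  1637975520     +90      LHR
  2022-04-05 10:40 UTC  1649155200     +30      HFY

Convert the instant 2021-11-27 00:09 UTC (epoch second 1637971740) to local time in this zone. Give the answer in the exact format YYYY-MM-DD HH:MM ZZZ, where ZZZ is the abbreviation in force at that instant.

Query: 2021-11-27 00:09 UTC
Rule 2/4 (HFY, +00:30): 2021-05-02 01:34 UTC ≤ query < 2021-11-27 01:12 UTC
0·60 + 9 + 30 = 39 min
39 = 0·1440 + 39; 39 = 0·60 + 39 → 00:39, same day
→ 2021-11-27 00:39 HFY

2021-11-27 00:39 HFY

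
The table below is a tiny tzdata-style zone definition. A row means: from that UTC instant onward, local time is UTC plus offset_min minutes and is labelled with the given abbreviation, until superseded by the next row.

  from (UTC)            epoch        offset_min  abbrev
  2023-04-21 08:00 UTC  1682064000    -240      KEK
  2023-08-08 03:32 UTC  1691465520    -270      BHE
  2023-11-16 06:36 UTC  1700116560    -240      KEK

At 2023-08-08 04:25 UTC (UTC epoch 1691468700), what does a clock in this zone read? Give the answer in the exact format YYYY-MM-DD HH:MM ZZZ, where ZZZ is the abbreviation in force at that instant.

Query: 2023-08-08 04:25 UTC
Rule 2/3 (BHE, -04:30): 2023-08-08 03:32 UTC ≤ query < 2023-11-16 06:36 UTC
4·60 + 25 - 270 = -5 min
-5 = -1·1440 + 1435; 1435 = 23·60 + 55 → 23:55, 2023-08-08 - 1 day = 2023-08-07
→ 2023-08-07 23:55 BHE

2023-08-07 23:55 BHE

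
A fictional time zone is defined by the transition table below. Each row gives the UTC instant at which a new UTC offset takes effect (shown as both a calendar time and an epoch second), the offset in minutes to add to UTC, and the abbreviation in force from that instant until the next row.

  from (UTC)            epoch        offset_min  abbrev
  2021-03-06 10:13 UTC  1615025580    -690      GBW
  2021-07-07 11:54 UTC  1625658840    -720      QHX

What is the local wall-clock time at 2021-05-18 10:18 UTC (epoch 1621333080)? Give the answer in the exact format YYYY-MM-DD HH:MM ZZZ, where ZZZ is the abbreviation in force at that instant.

2021-05-17 22:48 GBW

Query: 2021-05-18 10:18 UTC
Rule 1/2 (GBW, -11:30): 2021-03-06 10:13 UTC ≤ query < 2021-07-07 11:54 UTC
10·60 + 18 - 690 = -72 min
-72 = -1·1440 + 1368; 1368 = 22·60 + 48 → 22:48, 2021-05-18 - 1 day = 2021-05-17
→ 2021-05-17 22:48 GBW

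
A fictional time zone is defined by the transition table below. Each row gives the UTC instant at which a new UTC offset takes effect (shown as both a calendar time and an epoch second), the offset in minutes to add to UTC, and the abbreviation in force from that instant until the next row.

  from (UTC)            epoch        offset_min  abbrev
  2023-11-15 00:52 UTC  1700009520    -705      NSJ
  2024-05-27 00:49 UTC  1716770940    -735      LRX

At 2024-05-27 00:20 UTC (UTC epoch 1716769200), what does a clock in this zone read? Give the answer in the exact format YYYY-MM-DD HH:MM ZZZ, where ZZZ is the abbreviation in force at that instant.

2024-05-26 12:35 NSJ

Query: 2024-05-27 00:20 UTC
Rule 1/2 (NSJ, -11:45): 2023-11-15 00:52 UTC ≤ query < 2024-05-27 00:49 UTC
0·60 + 20 - 705 = -685 min
-685 = -1·1440 + 755; 755 = 12·60 + 35 → 12:35, 2024-05-27 - 1 day = 2024-05-26
→ 2024-05-26 12:35 NSJ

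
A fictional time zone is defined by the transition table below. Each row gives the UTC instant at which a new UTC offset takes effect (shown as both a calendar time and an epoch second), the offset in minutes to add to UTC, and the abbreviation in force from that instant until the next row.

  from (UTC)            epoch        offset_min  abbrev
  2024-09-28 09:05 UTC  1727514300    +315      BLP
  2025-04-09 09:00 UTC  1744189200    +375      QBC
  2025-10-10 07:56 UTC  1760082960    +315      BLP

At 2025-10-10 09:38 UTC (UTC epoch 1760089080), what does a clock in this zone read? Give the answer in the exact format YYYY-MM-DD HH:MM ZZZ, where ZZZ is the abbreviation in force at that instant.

2025-10-10 14:53 BLP

Query: 2025-10-10 09:38 UTC
Rule 3/3 (BLP, +05:15): 2025-10-10 07:56 UTC ≤ query < +∞
9·60 + 38 + 315 = 893 min
893 = 0·1440 + 893; 893 = 14·60 + 53 → 14:53, same day
→ 2025-10-10 14:53 BLP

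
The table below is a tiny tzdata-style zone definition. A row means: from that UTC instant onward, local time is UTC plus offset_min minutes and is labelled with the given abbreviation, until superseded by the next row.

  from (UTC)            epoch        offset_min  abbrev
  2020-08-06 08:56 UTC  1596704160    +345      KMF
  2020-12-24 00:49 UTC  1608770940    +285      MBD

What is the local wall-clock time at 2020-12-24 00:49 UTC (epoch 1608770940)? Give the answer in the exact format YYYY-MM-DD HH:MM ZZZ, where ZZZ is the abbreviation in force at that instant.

Query: 2020-12-24 00:49 UTC
Rule 2/2 (MBD, +04:45): 2020-12-24 00:49 UTC ≤ query < +∞
0·60 + 49 + 285 = 334 min
334 = 0·1440 + 334; 334 = 5·60 + 34 → 05:34, same day
→ 2020-12-24 05:34 MBD

2020-12-24 05:34 MBD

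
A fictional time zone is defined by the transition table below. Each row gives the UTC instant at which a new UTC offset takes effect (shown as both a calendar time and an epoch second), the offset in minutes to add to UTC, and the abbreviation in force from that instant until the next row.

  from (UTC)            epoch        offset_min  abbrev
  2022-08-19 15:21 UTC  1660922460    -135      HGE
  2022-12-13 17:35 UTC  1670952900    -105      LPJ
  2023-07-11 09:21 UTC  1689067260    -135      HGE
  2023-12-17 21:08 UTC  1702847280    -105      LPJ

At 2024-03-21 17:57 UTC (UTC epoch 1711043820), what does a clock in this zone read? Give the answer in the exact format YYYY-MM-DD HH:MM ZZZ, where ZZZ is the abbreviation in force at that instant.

Query: 2024-03-21 17:57 UTC
Rule 4/4 (LPJ, -01:45): 2023-12-17 21:08 UTC ≤ query < +∞
17·60 + 57 - 105 = 972 min
972 = 0·1440 + 972; 972 = 16·60 + 12 → 16:12, same day
→ 2024-03-21 16:12 LPJ

2024-03-21 16:12 LPJ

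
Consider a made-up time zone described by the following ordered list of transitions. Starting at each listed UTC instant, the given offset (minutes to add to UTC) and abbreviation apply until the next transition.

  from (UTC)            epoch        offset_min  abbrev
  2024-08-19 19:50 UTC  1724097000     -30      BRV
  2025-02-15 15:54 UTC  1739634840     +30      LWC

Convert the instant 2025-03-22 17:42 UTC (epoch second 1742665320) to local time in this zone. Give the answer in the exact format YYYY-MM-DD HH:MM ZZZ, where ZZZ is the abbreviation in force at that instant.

Query: 2025-03-22 17:42 UTC
Rule 2/2 (LWC, +00:30): 2025-02-15 15:54 UTC ≤ query < +∞
17·60 + 42 + 30 = 1092 min
1092 = 0·1440 + 1092; 1092 = 18·60 + 12 → 18:12, same day
→ 2025-03-22 18:12 LWC

2025-03-22 18:12 LWC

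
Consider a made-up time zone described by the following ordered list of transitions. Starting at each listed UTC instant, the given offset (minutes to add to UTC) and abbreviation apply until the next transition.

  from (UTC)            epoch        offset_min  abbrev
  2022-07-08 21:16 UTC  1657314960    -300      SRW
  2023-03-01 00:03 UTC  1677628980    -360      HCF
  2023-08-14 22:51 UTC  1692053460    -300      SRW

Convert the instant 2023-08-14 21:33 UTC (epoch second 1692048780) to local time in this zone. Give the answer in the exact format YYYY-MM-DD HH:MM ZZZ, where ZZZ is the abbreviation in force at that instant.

2023-08-14 15:33 HCF

Query: 2023-08-14 21:33 UTC
Rule 2/3 (HCF, -06:00): 2023-03-01 00:03 UTC ≤ query < 2023-08-14 22:51 UTC
21·60 + 33 - 360 = 933 min
933 = 0·1440 + 933; 933 = 15·60 + 33 → 15:33, same day
→ 2023-08-14 15:33 HCF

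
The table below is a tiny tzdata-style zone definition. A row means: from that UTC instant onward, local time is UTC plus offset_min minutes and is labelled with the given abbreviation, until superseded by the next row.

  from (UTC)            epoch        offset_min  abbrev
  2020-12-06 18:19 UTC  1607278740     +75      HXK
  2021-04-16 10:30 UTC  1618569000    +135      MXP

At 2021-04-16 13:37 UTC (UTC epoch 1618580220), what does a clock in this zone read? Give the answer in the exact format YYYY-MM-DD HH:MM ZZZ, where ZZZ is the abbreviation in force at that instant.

Query: 2021-04-16 13:37 UTC
Rule 2/2 (MXP, +02:15): 2021-04-16 10:30 UTC ≤ query < +∞
13·60 + 37 + 135 = 952 min
952 = 0·1440 + 952; 952 = 15·60 + 52 → 15:52, same day
→ 2021-04-16 15:52 MXP

2021-04-16 15:52 MXP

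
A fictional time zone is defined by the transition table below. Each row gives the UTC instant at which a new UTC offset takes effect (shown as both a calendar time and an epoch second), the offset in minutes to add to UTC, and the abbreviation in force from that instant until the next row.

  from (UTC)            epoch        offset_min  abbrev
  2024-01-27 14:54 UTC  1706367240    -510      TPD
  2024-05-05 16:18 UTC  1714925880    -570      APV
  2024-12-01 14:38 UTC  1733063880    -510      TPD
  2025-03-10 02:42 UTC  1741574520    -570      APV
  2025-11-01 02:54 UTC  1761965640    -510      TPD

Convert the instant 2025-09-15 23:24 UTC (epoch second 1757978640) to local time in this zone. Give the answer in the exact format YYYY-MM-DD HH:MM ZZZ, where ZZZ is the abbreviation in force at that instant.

Query: 2025-09-15 23:24 UTC
Rule 4/5 (APV, -09:30): 2025-03-10 02:42 UTC ≤ query < 2025-11-01 02:54 UTC
23·60 + 24 - 570 = 834 min
834 = 0·1440 + 834; 834 = 13·60 + 54 → 13:54, same day
→ 2025-09-15 13:54 APV

2025-09-15 13:54 APV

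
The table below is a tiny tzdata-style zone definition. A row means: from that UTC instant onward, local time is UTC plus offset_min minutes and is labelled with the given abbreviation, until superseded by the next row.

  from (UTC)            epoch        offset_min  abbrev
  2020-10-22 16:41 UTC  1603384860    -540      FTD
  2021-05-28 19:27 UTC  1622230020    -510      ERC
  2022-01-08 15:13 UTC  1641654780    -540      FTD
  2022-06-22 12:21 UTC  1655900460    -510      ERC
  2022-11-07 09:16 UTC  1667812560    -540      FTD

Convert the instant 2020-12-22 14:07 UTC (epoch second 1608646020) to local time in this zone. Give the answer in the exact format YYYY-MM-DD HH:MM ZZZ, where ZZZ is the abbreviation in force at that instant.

2020-12-22 05:07 FTD

Query: 2020-12-22 14:07 UTC
Rule 1/5 (FTD, -09:00): 2020-10-22 16:41 UTC ≤ query < 2021-05-28 19:27 UTC
14·60 + 7 - 540 = 307 min
307 = 0·1440 + 307; 307 = 5·60 + 7 → 05:07, same day
→ 2020-12-22 05:07 FTD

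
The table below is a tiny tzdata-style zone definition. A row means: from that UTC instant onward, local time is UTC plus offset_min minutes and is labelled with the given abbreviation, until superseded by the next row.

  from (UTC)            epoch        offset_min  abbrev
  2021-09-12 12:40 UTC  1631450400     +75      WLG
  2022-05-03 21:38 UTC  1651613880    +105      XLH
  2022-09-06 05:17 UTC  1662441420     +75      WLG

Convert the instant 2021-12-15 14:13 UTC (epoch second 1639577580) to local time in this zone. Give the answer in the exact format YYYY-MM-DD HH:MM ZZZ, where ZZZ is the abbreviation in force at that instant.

2021-12-15 15:28 WLG

Query: 2021-12-15 14:13 UTC
Rule 1/3 (WLG, +01:15): 2021-09-12 12:40 UTC ≤ query < 2022-05-03 21:38 UTC
14·60 + 13 + 75 = 928 min
928 = 0·1440 + 928; 928 = 15·60 + 28 → 15:28, same day
→ 2021-12-15 15:28 WLG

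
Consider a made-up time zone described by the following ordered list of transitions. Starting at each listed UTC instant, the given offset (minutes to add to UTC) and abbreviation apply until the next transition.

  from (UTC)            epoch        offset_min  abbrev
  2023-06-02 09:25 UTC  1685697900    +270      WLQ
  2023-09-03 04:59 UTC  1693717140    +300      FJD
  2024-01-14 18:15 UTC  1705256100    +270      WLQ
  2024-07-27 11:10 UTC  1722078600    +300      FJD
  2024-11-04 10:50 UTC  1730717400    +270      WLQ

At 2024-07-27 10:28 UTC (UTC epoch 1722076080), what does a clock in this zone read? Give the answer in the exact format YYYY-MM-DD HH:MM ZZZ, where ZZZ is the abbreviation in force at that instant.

Query: 2024-07-27 10:28 UTC
Rule 3/5 (WLQ, +04:30): 2024-01-14 18:15 UTC ≤ query < 2024-07-27 11:10 UTC
10·60 + 28 + 270 = 898 min
898 = 0·1440 + 898; 898 = 14·60 + 58 → 14:58, same day
→ 2024-07-27 14:58 WLQ

2024-07-27 14:58 WLQ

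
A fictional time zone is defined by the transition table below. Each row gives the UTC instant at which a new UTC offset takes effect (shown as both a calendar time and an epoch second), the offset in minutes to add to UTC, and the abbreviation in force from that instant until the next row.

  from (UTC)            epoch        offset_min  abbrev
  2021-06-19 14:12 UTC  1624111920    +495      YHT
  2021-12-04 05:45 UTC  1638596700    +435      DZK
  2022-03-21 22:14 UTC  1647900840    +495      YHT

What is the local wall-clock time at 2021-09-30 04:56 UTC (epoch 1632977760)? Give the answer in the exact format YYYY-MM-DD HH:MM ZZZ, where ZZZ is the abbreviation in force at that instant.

Query: 2021-09-30 04:56 UTC
Rule 1/3 (YHT, +08:15): 2021-06-19 14:12 UTC ≤ query < 2021-12-04 05:45 UTC
4·60 + 56 + 495 = 791 min
791 = 0·1440 + 791; 791 = 13·60 + 11 → 13:11, same day
→ 2021-09-30 13:11 YHT

2021-09-30 13:11 YHT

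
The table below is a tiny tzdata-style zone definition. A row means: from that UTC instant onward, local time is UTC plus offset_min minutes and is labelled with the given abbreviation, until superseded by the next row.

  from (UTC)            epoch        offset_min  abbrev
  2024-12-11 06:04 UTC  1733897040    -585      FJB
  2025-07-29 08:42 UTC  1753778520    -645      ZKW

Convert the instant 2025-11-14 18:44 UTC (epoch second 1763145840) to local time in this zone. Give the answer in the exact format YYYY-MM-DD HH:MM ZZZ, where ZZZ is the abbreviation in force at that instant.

Query: 2025-11-14 18:44 UTC
Rule 2/2 (ZKW, -10:45): 2025-07-29 08:42 UTC ≤ query < +∞
18·60 + 44 - 645 = 479 min
479 = 0·1440 + 479; 479 = 7·60 + 59 → 07:59, same day
→ 2025-11-14 07:59 ZKW

2025-11-14 07:59 ZKW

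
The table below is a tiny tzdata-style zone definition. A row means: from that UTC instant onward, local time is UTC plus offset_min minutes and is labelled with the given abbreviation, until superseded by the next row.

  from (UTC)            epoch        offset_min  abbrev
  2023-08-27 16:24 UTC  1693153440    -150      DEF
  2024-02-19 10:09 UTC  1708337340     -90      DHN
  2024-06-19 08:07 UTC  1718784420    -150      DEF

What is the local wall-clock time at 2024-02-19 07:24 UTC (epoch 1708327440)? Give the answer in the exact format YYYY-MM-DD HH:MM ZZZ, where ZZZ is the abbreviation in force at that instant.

Query: 2024-02-19 07:24 UTC
Rule 1/3 (DEF, -02:30): 2023-08-27 16:24 UTC ≤ query < 2024-02-19 10:09 UTC
7·60 + 24 - 150 = 294 min
294 = 0·1440 + 294; 294 = 4·60 + 54 → 04:54, same day
→ 2024-02-19 04:54 DEF

2024-02-19 04:54 DEF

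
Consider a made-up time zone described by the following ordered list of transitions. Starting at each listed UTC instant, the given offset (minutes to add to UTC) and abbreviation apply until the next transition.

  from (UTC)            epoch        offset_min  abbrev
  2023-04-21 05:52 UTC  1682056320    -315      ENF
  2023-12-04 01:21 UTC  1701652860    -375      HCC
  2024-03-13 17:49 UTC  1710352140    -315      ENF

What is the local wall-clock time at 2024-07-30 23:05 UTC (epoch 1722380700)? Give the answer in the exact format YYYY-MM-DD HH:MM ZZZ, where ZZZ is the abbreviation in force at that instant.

Query: 2024-07-30 23:05 UTC
Rule 3/3 (ENF, -05:15): 2024-03-13 17:49 UTC ≤ query < +∞
23·60 + 5 - 315 = 1070 min
1070 = 0·1440 + 1070; 1070 = 17·60 + 50 → 17:50, same day
→ 2024-07-30 17:50 ENF

2024-07-30 17:50 ENF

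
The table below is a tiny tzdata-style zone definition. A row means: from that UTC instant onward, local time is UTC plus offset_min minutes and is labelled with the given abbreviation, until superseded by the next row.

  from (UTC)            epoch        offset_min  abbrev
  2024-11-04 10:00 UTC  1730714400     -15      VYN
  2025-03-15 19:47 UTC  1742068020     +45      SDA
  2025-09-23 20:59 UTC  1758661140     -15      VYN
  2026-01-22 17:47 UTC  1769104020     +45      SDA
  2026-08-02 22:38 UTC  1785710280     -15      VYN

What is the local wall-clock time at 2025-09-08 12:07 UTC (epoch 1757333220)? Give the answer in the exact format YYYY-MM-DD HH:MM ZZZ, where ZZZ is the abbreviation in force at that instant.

2025-09-08 12:52 SDA

Query: 2025-09-08 12:07 UTC
Rule 2/5 (SDA, +00:45): 2025-03-15 19:47 UTC ≤ query < 2025-09-23 20:59 UTC
12·60 + 7 + 45 = 772 min
772 = 0·1440 + 772; 772 = 12·60 + 52 → 12:52, same day
→ 2025-09-08 12:52 SDA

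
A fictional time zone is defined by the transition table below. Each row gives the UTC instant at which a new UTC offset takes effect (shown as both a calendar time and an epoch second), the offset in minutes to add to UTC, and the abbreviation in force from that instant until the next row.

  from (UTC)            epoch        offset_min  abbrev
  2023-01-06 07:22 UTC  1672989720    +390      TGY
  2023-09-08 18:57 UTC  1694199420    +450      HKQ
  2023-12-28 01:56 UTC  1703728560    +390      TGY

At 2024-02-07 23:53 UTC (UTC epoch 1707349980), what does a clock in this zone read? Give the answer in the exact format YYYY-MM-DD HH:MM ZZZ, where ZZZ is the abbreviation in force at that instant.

Query: 2024-02-07 23:53 UTC
Rule 3/3 (TGY, +06:30): 2023-12-28 01:56 UTC ≤ query < +∞
23·60 + 53 + 390 = 1823 min
1823 = 1·1440 + 383; 383 = 6·60 + 23 → 06:23, 2024-02-07 + 1 day = 2024-02-08
→ 2024-02-08 06:23 TGY

2024-02-08 06:23 TGY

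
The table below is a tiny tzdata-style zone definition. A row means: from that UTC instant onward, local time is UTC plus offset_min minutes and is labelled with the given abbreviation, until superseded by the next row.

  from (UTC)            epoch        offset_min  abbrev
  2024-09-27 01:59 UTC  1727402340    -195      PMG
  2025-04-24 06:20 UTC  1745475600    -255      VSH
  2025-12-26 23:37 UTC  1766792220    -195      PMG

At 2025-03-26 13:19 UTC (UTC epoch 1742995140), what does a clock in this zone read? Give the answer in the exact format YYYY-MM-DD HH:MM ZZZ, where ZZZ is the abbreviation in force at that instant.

Query: 2025-03-26 13:19 UTC
Rule 1/3 (PMG, -03:15): 2024-09-27 01:59 UTC ≤ query < 2025-04-24 06:20 UTC
13·60 + 19 - 195 = 604 min
604 = 0·1440 + 604; 604 = 10·60 + 4 → 10:04, same day
→ 2025-03-26 10:04 PMG

2025-03-26 10:04 PMG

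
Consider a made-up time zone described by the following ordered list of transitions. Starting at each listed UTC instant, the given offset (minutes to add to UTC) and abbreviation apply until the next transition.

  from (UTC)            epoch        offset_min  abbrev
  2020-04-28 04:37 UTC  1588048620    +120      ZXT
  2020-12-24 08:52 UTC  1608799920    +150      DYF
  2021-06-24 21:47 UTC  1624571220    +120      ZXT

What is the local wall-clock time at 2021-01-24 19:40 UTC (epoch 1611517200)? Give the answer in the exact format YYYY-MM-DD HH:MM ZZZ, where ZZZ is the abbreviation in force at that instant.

Query: 2021-01-24 19:40 UTC
Rule 2/3 (DYF, +02:30): 2020-12-24 08:52 UTC ≤ query < 2021-06-24 21:47 UTC
19·60 + 40 + 150 = 1330 min
1330 = 0·1440 + 1330; 1330 = 22·60 + 10 → 22:10, same day
→ 2021-01-24 22:10 DYF

2021-01-24 22:10 DYF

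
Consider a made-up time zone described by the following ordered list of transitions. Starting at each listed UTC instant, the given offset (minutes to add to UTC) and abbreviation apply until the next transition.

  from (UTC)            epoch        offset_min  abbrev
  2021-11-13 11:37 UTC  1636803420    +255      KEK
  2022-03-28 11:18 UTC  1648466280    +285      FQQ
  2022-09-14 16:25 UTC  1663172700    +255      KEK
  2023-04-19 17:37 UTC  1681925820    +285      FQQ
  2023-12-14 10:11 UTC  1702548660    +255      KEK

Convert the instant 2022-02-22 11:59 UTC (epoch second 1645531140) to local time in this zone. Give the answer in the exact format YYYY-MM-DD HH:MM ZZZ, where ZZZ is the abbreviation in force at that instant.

2022-02-22 16:14 KEK

Query: 2022-02-22 11:59 UTC
Rule 1/5 (KEK, +04:15): 2021-11-13 11:37 UTC ≤ query < 2022-03-28 11:18 UTC
11·60 + 59 + 255 = 974 min
974 = 0·1440 + 974; 974 = 16·60 + 14 → 16:14, same day
→ 2022-02-22 16:14 KEK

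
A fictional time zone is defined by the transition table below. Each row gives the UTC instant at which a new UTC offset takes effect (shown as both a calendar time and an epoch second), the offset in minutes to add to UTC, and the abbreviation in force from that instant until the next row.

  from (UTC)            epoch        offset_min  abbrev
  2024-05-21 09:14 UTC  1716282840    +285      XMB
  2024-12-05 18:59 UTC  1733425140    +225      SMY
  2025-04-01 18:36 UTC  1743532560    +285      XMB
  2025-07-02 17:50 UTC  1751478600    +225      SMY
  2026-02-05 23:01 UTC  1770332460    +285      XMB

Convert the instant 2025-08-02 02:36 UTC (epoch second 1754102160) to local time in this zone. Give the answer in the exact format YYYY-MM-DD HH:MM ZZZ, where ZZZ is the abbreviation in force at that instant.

Query: 2025-08-02 02:36 UTC
Rule 4/5 (SMY, +03:45): 2025-07-02 17:50 UTC ≤ query < 2026-02-05 23:01 UTC
2·60 + 36 + 225 = 381 min
381 = 0·1440 + 381; 381 = 6·60 + 21 → 06:21, same day
→ 2025-08-02 06:21 SMY

2025-08-02 06:21 SMY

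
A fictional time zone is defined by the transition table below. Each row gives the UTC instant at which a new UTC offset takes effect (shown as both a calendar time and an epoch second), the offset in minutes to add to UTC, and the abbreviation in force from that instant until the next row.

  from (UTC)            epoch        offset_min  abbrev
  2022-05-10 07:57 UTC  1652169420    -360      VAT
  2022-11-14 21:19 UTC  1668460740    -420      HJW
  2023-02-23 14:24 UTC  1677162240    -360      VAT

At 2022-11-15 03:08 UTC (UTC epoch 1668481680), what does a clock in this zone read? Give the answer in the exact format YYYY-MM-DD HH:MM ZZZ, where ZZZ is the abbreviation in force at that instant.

2022-11-14 20:08 HJW

Query: 2022-11-15 03:08 UTC
Rule 2/3 (HJW, -07:00): 2022-11-14 21:19 UTC ≤ query < 2023-02-23 14:24 UTC
3·60 + 8 - 420 = -232 min
-232 = -1·1440 + 1208; 1208 = 20·60 + 8 → 20:08, 2022-11-15 - 1 day = 2022-11-14
→ 2022-11-14 20:08 HJW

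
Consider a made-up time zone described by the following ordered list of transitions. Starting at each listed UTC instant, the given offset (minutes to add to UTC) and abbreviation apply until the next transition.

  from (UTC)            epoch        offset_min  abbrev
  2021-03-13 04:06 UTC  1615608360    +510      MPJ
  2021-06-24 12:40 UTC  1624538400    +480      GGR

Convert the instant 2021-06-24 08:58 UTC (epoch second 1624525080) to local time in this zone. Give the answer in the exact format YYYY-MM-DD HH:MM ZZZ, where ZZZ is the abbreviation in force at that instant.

Query: 2021-06-24 08:58 UTC
Rule 1/2 (MPJ, +08:30): 2021-03-13 04:06 UTC ≤ query < 2021-06-24 12:40 UTC
8·60 + 58 + 510 = 1048 min
1048 = 0·1440 + 1048; 1048 = 17·60 + 28 → 17:28, same day
→ 2021-06-24 17:28 MPJ

2021-06-24 17:28 MPJ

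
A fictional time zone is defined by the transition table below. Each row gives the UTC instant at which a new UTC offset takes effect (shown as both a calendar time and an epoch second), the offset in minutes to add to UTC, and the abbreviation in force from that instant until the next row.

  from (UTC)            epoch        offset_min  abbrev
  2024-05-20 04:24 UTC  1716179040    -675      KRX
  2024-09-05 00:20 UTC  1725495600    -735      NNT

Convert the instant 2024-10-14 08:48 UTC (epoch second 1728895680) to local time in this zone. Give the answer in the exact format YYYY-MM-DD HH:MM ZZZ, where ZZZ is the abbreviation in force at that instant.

Query: 2024-10-14 08:48 UTC
Rule 2/2 (NNT, -12:15): 2024-09-05 00:20 UTC ≤ query < +∞
8·60 + 48 - 735 = -207 min
-207 = -1·1440 + 1233; 1233 = 20·60 + 33 → 20:33, 2024-10-14 - 1 day = 2024-10-13
→ 2024-10-13 20:33 NNT

2024-10-13 20:33 NNT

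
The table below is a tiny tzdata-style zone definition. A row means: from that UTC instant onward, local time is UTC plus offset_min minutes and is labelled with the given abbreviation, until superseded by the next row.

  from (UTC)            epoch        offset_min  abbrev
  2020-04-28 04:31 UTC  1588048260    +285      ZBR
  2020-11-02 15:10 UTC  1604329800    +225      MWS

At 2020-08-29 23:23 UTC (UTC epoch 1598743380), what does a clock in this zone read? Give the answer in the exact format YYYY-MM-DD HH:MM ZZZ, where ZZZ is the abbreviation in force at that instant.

2020-08-30 04:08 ZBR

Query: 2020-08-29 23:23 UTC
Rule 1/2 (ZBR, +04:45): 2020-04-28 04:31 UTC ≤ query < 2020-11-02 15:10 UTC
23·60 + 23 + 285 = 1688 min
1688 = 1·1440 + 248; 248 = 4·60 + 8 → 04:08, 2020-08-29 + 1 day = 2020-08-30
→ 2020-08-30 04:08 ZBR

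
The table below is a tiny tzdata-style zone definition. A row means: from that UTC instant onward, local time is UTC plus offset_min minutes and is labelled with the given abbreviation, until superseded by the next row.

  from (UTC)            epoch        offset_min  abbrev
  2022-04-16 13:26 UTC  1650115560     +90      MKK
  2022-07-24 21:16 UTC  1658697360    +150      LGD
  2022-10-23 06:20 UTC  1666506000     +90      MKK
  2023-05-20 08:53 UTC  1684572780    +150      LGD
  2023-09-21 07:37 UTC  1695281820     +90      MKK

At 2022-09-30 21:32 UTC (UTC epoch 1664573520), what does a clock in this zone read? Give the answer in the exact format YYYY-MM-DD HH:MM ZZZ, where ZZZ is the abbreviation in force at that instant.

2022-10-01 00:02 LGD

Query: 2022-09-30 21:32 UTC
Rule 2/5 (LGD, +02:30): 2022-07-24 21:16 UTC ≤ query < 2022-10-23 06:20 UTC
21·60 + 32 + 150 = 1442 min
1442 = 1·1440 + 2; 2 = 0·60 + 2 → 00:02, 2022-09-30 + 1 day = 2022-10-01
→ 2022-10-01 00:02 LGD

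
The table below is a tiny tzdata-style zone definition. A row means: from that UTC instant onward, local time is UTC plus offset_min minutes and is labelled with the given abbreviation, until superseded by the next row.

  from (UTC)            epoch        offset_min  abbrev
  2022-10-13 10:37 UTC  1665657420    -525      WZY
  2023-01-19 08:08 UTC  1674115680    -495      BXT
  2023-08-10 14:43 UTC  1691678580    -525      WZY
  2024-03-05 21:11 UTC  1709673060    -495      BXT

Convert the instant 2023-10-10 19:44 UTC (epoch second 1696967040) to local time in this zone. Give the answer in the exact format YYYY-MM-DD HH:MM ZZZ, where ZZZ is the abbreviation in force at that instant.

2023-10-10 10:59 WZY

Query: 2023-10-10 19:44 UTC
Rule 3/4 (WZY, -08:45): 2023-08-10 14:43 UTC ≤ query < 2024-03-05 21:11 UTC
19·60 + 44 - 525 = 659 min
659 = 0·1440 + 659; 659 = 10·60 + 59 → 10:59, same day
→ 2023-10-10 10:59 WZY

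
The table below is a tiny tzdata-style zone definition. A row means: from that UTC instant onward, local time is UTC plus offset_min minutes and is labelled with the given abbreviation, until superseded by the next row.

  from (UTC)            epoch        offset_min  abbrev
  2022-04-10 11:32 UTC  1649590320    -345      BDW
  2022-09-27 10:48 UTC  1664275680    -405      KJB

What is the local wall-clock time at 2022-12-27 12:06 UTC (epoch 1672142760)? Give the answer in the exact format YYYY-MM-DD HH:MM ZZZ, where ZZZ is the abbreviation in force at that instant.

Query: 2022-12-27 12:06 UTC
Rule 2/2 (KJB, -06:45): 2022-09-27 10:48 UTC ≤ query < +∞
12·60 + 6 - 405 = 321 min
321 = 0·1440 + 321; 321 = 5·60 + 21 → 05:21, same day
→ 2022-12-27 05:21 KJB

2022-12-27 05:21 KJB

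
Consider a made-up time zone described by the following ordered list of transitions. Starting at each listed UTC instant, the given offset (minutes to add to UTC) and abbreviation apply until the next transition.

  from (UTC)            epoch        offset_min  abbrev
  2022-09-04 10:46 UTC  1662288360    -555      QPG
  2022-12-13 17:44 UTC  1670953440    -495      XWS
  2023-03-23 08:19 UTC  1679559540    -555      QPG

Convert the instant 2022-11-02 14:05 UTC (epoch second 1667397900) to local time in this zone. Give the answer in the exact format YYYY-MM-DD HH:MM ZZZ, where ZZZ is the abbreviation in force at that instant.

Query: 2022-11-02 14:05 UTC
Rule 1/3 (QPG, -09:15): 2022-09-04 10:46 UTC ≤ query < 2022-12-13 17:44 UTC
14·60 + 5 - 555 = 290 min
290 = 0·1440 + 290; 290 = 4·60 + 50 → 04:50, same day
→ 2022-11-02 04:50 QPG

2022-11-02 04:50 QPG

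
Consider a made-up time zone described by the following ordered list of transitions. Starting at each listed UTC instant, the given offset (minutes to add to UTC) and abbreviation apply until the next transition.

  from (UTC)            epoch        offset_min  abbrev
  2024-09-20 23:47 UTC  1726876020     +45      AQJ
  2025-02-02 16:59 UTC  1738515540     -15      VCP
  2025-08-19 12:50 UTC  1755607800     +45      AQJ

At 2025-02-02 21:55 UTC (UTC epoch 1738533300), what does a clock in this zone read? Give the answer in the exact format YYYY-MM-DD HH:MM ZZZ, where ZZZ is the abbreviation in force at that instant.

Query: 2025-02-02 21:55 UTC
Rule 2/3 (VCP, -00:15): 2025-02-02 16:59 UTC ≤ query < 2025-08-19 12:50 UTC
21·60 + 55 - 15 = 1300 min
1300 = 0·1440 + 1300; 1300 = 21·60 + 40 → 21:40, same day
→ 2025-02-02 21:40 VCP

2025-02-02 21:40 VCP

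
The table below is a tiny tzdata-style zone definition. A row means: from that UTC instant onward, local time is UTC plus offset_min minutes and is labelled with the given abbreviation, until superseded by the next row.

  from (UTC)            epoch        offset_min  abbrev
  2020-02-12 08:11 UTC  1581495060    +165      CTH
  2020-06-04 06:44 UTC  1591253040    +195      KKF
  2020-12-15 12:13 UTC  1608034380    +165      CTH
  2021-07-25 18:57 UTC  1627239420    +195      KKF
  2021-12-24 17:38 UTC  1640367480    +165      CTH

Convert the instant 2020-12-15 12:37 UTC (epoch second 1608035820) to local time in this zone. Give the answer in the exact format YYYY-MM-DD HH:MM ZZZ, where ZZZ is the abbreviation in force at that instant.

Query: 2020-12-15 12:37 UTC
Rule 3/5 (CTH, +02:45): 2020-12-15 12:13 UTC ≤ query < 2021-07-25 18:57 UTC
12·60 + 37 + 165 = 922 min
922 = 0·1440 + 922; 922 = 15·60 + 22 → 15:22, same day
→ 2020-12-15 15:22 CTH

2020-12-15 15:22 CTH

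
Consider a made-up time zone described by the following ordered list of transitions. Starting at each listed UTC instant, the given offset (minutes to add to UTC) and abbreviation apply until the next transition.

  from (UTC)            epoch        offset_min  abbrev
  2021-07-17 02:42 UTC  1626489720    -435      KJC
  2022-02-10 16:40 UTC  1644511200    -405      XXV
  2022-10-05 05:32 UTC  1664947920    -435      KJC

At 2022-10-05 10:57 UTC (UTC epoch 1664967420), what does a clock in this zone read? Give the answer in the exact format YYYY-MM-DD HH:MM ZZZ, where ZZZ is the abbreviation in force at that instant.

2022-10-05 03:42 KJC

Query: 2022-10-05 10:57 UTC
Rule 3/3 (KJC, -07:15): 2022-10-05 05:32 UTC ≤ query < +∞
10·60 + 57 - 435 = 222 min
222 = 0·1440 + 222; 222 = 3·60 + 42 → 03:42, same day
→ 2022-10-05 03:42 KJC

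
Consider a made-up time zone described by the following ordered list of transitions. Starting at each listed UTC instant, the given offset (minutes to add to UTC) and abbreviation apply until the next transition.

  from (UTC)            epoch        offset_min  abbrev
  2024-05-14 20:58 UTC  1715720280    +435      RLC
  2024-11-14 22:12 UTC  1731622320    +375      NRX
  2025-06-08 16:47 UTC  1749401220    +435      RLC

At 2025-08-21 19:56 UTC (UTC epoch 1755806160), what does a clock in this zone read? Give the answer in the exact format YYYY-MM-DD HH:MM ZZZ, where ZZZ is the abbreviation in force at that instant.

2025-08-22 03:11 RLC

Query: 2025-08-21 19:56 UTC
Rule 3/3 (RLC, +07:15): 2025-06-08 16:47 UTC ≤ query < +∞
19·60 + 56 + 435 = 1631 min
1631 = 1·1440 + 191; 191 = 3·60 + 11 → 03:11, 2025-08-21 + 1 day = 2025-08-22
→ 2025-08-22 03:11 RLC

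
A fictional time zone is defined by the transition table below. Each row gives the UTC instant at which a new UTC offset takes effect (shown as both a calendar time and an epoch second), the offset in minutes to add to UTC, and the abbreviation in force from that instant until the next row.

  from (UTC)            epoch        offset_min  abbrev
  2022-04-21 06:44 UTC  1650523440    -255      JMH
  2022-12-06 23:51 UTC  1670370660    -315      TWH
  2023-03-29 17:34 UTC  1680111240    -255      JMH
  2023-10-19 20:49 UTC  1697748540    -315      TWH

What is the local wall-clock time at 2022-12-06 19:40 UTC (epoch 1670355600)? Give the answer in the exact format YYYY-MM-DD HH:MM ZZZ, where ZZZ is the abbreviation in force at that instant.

2022-12-06 15:25 JMH

Query: 2022-12-06 19:40 UTC
Rule 1/4 (JMH, -04:15): 2022-04-21 06:44 UTC ≤ query < 2022-12-06 23:51 UTC
19·60 + 40 - 255 = 925 min
925 = 0·1440 + 925; 925 = 15·60 + 25 → 15:25, same day
→ 2022-12-06 15:25 JMH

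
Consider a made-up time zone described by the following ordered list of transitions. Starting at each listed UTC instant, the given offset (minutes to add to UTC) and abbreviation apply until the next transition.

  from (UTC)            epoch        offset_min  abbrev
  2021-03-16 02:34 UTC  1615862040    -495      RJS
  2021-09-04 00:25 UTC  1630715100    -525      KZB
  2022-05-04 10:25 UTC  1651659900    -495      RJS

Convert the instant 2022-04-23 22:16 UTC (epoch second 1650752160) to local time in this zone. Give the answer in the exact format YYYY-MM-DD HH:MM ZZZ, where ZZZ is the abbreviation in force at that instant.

2022-04-23 13:31 KZB

Query: 2022-04-23 22:16 UTC
Rule 2/3 (KZB, -08:45): 2021-09-04 00:25 UTC ≤ query < 2022-05-04 10:25 UTC
22·60 + 16 - 525 = 811 min
811 = 0·1440 + 811; 811 = 13·60 + 31 → 13:31, same day
→ 2022-04-23 13:31 KZB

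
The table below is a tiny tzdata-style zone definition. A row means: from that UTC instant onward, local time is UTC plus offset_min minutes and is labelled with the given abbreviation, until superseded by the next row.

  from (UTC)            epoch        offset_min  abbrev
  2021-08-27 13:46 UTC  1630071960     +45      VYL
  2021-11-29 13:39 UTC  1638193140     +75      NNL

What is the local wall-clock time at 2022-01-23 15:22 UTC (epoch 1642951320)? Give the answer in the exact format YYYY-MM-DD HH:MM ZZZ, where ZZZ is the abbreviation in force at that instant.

2022-01-23 16:37 NNL

Query: 2022-01-23 15:22 UTC
Rule 2/2 (NNL, +01:15): 2021-11-29 13:39 UTC ≤ query < +∞
15·60 + 22 + 75 = 997 min
997 = 0·1440 + 997; 997 = 16·60 + 37 → 16:37, same day
→ 2022-01-23 16:37 NNL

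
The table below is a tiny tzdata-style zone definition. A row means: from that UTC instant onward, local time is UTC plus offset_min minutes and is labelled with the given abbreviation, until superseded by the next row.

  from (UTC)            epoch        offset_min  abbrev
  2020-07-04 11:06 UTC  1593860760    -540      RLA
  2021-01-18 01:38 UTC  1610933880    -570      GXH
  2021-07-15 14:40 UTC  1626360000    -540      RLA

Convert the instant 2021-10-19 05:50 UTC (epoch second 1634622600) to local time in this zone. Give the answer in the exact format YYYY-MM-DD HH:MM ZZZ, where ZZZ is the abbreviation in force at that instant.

2021-10-18 20:50 RLA

Query: 2021-10-19 05:50 UTC
Rule 3/3 (RLA, -09:00): 2021-07-15 14:40 UTC ≤ query < +∞
5·60 + 50 - 540 = -190 min
-190 = -1·1440 + 1250; 1250 = 20·60 + 50 → 20:50, 2021-10-19 - 1 day = 2021-10-18
→ 2021-10-18 20:50 RLA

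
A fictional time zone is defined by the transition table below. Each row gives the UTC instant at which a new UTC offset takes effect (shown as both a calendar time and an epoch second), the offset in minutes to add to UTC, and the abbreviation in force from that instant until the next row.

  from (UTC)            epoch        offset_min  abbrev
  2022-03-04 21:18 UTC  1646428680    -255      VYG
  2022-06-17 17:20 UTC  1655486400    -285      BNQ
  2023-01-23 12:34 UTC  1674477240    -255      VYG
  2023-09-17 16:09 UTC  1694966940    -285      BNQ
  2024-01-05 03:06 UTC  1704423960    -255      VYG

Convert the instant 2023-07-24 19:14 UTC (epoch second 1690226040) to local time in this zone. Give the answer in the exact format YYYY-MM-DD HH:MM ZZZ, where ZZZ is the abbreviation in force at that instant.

2023-07-24 14:59 VYG

Query: 2023-07-24 19:14 UTC
Rule 3/5 (VYG, -04:15): 2023-01-23 12:34 UTC ≤ query < 2023-09-17 16:09 UTC
19·60 + 14 - 255 = 899 min
899 = 0·1440 + 899; 899 = 14·60 + 59 → 14:59, same day
→ 2023-07-24 14:59 VYG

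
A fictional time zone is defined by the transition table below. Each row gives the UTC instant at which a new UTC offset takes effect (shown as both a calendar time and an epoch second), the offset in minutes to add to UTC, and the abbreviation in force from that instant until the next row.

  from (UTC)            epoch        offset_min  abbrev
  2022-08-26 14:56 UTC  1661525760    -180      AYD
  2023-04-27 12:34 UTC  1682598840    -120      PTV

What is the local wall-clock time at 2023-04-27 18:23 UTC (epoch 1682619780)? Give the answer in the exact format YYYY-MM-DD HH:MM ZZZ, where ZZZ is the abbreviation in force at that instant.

2023-04-27 16:23 PTV

Query: 2023-04-27 18:23 UTC
Rule 2/2 (PTV, -02:00): 2023-04-27 12:34 UTC ≤ query < +∞
18·60 + 23 - 120 = 983 min
983 = 0·1440 + 983; 983 = 16·60 + 23 → 16:23, same day
→ 2023-04-27 16:23 PTV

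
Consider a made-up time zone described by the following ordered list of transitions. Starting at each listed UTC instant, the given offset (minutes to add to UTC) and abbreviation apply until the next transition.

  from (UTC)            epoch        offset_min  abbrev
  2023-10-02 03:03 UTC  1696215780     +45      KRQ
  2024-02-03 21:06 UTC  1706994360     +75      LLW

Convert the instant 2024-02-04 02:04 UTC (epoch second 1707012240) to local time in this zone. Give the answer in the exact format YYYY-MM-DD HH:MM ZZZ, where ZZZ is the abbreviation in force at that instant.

Query: 2024-02-04 02:04 UTC
Rule 2/2 (LLW, +01:15): 2024-02-03 21:06 UTC ≤ query < +∞
2·60 + 4 + 75 = 199 min
199 = 0·1440 + 199; 199 = 3·60 + 19 → 03:19, same day
→ 2024-02-04 03:19 LLW

2024-02-04 03:19 LLW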